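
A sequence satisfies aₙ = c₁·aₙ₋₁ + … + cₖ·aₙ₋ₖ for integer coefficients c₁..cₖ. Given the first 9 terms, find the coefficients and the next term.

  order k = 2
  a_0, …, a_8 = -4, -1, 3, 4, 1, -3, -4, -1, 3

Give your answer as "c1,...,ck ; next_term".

1,-1 ; 4

  a_2 = 1·-1 + -1·-4 = 3
  a_3 = 1·3 + -1·-1 = 4
  a_4 = 1·4 + -1·3 = 1
  a_5 = 1·1 + -1·4 = -3
  a_6 = 1·-3 + -1·1 = -4
  a_7 = 1·-4 + -1·-3 = -1
  a_8 = 1·-1 + -1·-4 = 3
  a_9 = 1·3 + -1·-1 = 4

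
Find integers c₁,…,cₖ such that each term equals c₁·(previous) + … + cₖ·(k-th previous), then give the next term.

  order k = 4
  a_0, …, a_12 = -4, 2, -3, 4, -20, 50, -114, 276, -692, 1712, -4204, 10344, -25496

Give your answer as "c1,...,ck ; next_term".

-2,0,-2,2 ; 62824

  a_4 = -2·4 + 0·-3 + -2·2 + 2·-4 = -20
  a_5 = -2·-20 + 0·4 + -2·-3 + 2·2 = 50
  a_6 = -2·50 + 0·-20 + -2·4 + 2·-3 = -114
  a_7 = -2·-114 + 0·50 + -2·-20 + 2·4 = 276
  a_8 = -2·276 + 0·-114 + -2·50 + 2·-20 = -692
  a_9 = -2·-692 + 0·276 + -2·-114 + 2·50 = 1712
  a_10 = -2·1712 + 0·-692 + -2·276 + 2·-114 = -4204
  a_11 = -2·-4204 + 0·1712 + -2·-692 + 2·276 = 10344
  a_12 = -2·10344 + 0·-4204 + -2·1712 + 2·-692 = -25496
  a_13 = -2·-25496 + 0·10344 + -2·-4204 + 2·1712 = 62824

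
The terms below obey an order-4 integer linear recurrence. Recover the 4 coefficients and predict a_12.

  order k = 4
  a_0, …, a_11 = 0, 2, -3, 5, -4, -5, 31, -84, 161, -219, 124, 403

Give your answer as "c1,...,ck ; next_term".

-2,0,3,-2 ; -1785

  a_4 = -2·5 + 0·-3 + 3·2 + -2·0 = -4
  a_5 = -2·-4 + 0·5 + 3·-3 + -2·2 = -5
  a_6 = -2·-5 + 0·-4 + 3·5 + -2·-3 = 31
  a_7 = -2·31 + 0·-5 + 3·-4 + -2·5 = -84
  a_8 = -2·-84 + 0·31 + 3·-5 + -2·-4 = 161
  a_9 = -2·161 + 0·-84 + 3·31 + -2·-5 = -219
  a_10 = -2·-219 + 0·161 + 3·-84 + -2·31 = 124
  a_11 = -2·124 + 0·-219 + 3·161 + -2·-84 = 403
  a_12 = -2·403 + 0·124 + 3·-219 + -2·161 = -1785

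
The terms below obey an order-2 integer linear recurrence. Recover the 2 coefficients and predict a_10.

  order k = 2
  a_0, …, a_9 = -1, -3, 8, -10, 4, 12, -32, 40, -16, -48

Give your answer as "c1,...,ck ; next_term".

  a_2 = -2·-3 + -2·-1 = 8
  a_3 = -2·8 + -2·-3 = -10
  a_4 = -2·-10 + -2·8 = 4
  a_5 = -2·4 + -2·-10 = 12
  a_6 = -2·12 + -2·4 = -32
  a_7 = -2·-32 + -2·12 = 40
  a_8 = -2·40 + -2·-32 = -16
  a_9 = -2·-16 + -2·40 = -48
  a_10 = -2·-48 + -2·-16 = 128

-2,-2 ; 128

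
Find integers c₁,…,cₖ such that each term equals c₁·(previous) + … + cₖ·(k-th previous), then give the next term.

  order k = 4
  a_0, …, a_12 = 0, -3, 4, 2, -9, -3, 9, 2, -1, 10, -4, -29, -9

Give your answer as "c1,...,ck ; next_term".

  a_4 = 1·2 + -2·4 + 1·-3 + -2·0 = -9
  a_5 = 1·-9 + -2·2 + 1·4 + -2·-3 = -3
  a_6 = 1·-3 + -2·-9 + 1·2 + -2·4 = 9
  a_7 = 1·9 + -2·-3 + 1·-9 + -2·2 = 2
  a_8 = 1·2 + -2·9 + 1·-3 + -2·-9 = -1
  a_9 = 1·-1 + -2·2 + 1·9 + -2·-3 = 10
  a_10 = 1·10 + -2·-1 + 1·2 + -2·9 = -4
  a_11 = 1·-4 + -2·10 + 1·-1 + -2·2 = -29
  a_12 = 1·-29 + -2·-4 + 1·10 + -2·-1 = -9
  a_13 = 1·-9 + -2·-29 + 1·-4 + -2·10 = 25

1,-2,1,-2 ; 25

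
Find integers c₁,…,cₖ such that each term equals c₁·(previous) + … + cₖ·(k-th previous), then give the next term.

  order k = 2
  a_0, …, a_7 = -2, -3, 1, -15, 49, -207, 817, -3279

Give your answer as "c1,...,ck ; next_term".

  a_2 = -3·-3 + 4·-2 = 1
  a_3 = -3·1 + 4·-3 = -15
  a_4 = -3·-15 + 4·1 = 49
  a_5 = -3·49 + 4·-15 = -207
  a_6 = -3·-207 + 4·49 = 817
  a_7 = -3·817 + 4·-207 = -3279
  a_8 = -3·-3279 + 4·817 = 13105

-3,4 ; 13105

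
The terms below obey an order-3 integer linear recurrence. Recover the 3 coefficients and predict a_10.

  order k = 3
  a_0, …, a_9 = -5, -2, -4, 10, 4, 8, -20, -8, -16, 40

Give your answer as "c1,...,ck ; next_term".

  a_3 = 0·-4 + 0·-2 + -2·-5 = 10
  a_4 = 0·10 + 0·-4 + -2·-2 = 4
  a_5 = 0·4 + 0·10 + -2·-4 = 8
  a_6 = 0·8 + 0·4 + -2·10 = -20
  a_7 = 0·-20 + 0·8 + -2·4 = -8
  a_8 = 0·-8 + 0·-20 + -2·8 = -16
  a_9 = 0·-16 + 0·-8 + -2·-20 = 40
  a_10 = 0·40 + 0·-16 + -2·-8 = 16

0,0,-2 ; 16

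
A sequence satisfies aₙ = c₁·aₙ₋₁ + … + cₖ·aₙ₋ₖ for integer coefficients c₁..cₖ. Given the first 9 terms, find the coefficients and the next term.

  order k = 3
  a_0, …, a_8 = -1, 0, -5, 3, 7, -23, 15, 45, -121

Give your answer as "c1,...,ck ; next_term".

  a_3 = -1·-5 + -2·0 + 2·-1 = 3
  a_4 = -1·3 + -2·-5 + 2·0 = 7
  a_5 = -1·7 + -2·3 + 2·-5 = -23
  a_6 = -1·-23 + -2·7 + 2·3 = 15
  a_7 = -1·15 + -2·-23 + 2·7 = 45
  a_8 = -1·45 + -2·15 + 2·-23 = -121
  a_9 = -1·-121 + -2·45 + 2·15 = 61

-1,-2,2 ; 61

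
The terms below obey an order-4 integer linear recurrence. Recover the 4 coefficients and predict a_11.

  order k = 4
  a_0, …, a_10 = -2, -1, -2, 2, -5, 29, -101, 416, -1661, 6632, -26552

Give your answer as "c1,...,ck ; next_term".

  a_4 = -3·2 + 4·-2 + -1·-1 + -4·-2 = -5
  a_5 = -3·-5 + 4·2 + -1·-2 + -4·-1 = 29
  a_6 = -3·29 + 4·-5 + -1·2 + -4·-2 = -101
  a_7 = -3·-101 + 4·29 + -1·-5 + -4·2 = 416
  a_8 = -3·416 + 4·-101 + -1·29 + -4·-5 = -1661
  a_9 = -3·-1661 + 4·416 + -1·-101 + -4·29 = 6632
  a_10 = -3·6632 + 4·-1661 + -1·416 + -4·-101 = -26552
  a_11 = -3·-26552 + 4·6632 + -1·-1661 + -4·416 = 106181

-3,4,-1,-4 ; 106181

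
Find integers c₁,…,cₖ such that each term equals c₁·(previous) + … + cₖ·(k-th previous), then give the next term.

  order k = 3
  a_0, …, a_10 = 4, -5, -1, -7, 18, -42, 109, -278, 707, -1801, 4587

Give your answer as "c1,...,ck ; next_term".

-2,1,-1 ; -11682

  a_3 = -2·-1 + 1·-5 + -1·4 = -7
  a_4 = -2·-7 + 1·-1 + -1·-5 = 18
  a_5 = -2·18 + 1·-7 + -1·-1 = -42
  a_6 = -2·-42 + 1·18 + -1·-7 = 109
  a_7 = -2·109 + 1·-42 + -1·18 = -278
  a_8 = -2·-278 + 1·109 + -1·-42 = 707
  a_9 = -2·707 + 1·-278 + -1·109 = -1801
  a_10 = -2·-1801 + 1·707 + -1·-278 = 4587
  a_11 = -2·4587 + 1·-1801 + -1·707 = -11682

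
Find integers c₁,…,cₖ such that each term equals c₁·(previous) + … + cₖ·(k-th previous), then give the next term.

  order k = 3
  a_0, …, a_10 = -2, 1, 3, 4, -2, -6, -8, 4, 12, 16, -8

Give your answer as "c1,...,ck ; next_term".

  a_3 = 0·3 + 0·1 + -2·-2 = 4
  a_4 = 0·4 + 0·3 + -2·1 = -2
  a_5 = 0·-2 + 0·4 + -2·3 = -6
  a_6 = 0·-6 + 0·-2 + -2·4 = -8
  a_7 = 0·-8 + 0·-6 + -2·-2 = 4
  a_8 = 0·4 + 0·-8 + -2·-6 = 12
  a_9 = 0·12 + 0·4 + -2·-8 = 16
  a_10 = 0·16 + 0·12 + -2·4 = -8
  a_11 = 0·-8 + 0·16 + -2·12 = -24

0,0,-2 ; -24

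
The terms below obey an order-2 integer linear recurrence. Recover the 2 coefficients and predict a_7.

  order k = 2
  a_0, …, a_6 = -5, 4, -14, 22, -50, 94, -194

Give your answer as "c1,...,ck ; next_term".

  a_2 = -1·4 + 2·-5 = -14
  a_3 = -1·-14 + 2·4 = 22
  a_4 = -1·22 + 2·-14 = -50
  a_5 = -1·-50 + 2·22 = 94
  a_6 = -1·94 + 2·-50 = -194
  a_7 = -1·-194 + 2·94 = 382

-1,2 ; 382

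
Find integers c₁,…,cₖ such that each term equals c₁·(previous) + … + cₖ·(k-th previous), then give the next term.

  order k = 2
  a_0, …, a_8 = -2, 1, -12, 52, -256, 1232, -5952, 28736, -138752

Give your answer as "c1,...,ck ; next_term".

-4,4 ; 669952

  a_2 = -4·1 + 4·-2 = -12
  a_3 = -4·-12 + 4·1 = 52
  a_4 = -4·52 + 4·-12 = -256
  a_5 = -4·-256 + 4·52 = 1232
  a_6 = -4·1232 + 4·-256 = -5952
  a_7 = -4·-5952 + 4·1232 = 28736
  a_8 = -4·28736 + 4·-5952 = -138752
  a_9 = -4·-138752 + 4·28736 = 669952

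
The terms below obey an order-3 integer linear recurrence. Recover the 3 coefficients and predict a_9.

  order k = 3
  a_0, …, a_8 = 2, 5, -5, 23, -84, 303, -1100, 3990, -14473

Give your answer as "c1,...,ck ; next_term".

  a_3 = -3·-5 + 2·5 + -1·2 = 23
  a_4 = -3·23 + 2·-5 + -1·5 = -84
  a_5 = -3·-84 + 2·23 + -1·-5 = 303
  a_6 = -3·303 + 2·-84 + -1·23 = -1100
  a_7 = -3·-1100 + 2·303 + -1·-84 = 3990
  a_8 = -3·3990 + 2·-1100 + -1·303 = -14473
  a_9 = -3·-14473 + 2·3990 + -1·-1100 = 52499

-3,2,-1 ; 52499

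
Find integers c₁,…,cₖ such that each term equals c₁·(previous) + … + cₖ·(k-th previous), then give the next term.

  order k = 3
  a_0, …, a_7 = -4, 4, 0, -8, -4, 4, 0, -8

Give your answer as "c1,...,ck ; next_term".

1,-1,1 ; -4

  a_3 = 1·0 + -1·4 + 1·-4 = -8
  a_4 = 1·-8 + -1·0 + 1·4 = -4
  a_5 = 1·-4 + -1·-8 + 1·0 = 4
  a_6 = 1·4 + -1·-4 + 1·-8 = 0
  a_7 = 1·0 + -1·4 + 1·-4 = -8
  a_8 = 1·-8 + -1·0 + 1·4 = -4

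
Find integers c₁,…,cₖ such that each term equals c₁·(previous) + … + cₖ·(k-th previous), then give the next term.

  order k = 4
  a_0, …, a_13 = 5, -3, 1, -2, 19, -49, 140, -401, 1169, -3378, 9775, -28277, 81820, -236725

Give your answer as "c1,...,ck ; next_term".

  a_4 = -2·-2 + 2·1 + -1·-3 + 2·5 = 19
  a_5 = -2·19 + 2·-2 + -1·1 + 2·-3 = -49
  a_6 = -2·-49 + 2·19 + -1·-2 + 2·1 = 140
  a_7 = -2·140 + 2·-49 + -1·19 + 2·-2 = -401
  a_8 = -2·-401 + 2·140 + -1·-49 + 2·19 = 1169
  a_9 = -2·1169 + 2·-401 + -1·140 + 2·-49 = -3378
  a_10 = -2·-3378 + 2·1169 + -1·-401 + 2·140 = 9775
  a_11 = -2·9775 + 2·-3378 + -1·1169 + 2·-401 = -28277
  a_12 = -2·-28277 + 2·9775 + -1·-3378 + 2·1169 = 81820
  a_13 = -2·81820 + 2·-28277 + -1·9775 + 2·-3378 = -236725
  a_14 = -2·-236725 + 2·81820 + -1·-28277 + 2·9775 = 684917

-2,2,-1,2 ; 684917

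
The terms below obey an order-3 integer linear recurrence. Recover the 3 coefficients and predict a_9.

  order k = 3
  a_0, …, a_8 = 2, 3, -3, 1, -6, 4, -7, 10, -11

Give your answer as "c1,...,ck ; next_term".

  a_3 = 0·-3 + 1·3 + -1·2 = 1
  a_4 = 0·1 + 1·-3 + -1·3 = -6
  a_5 = 0·-6 + 1·1 + -1·-3 = 4
  a_6 = 0·4 + 1·-6 + -1·1 = -7
  a_7 = 0·-7 + 1·4 + -1·-6 = 10
  a_8 = 0·10 + 1·-7 + -1·4 = -11
  a_9 = 0·-11 + 1·10 + -1·-7 = 17

0,1,-1 ; 17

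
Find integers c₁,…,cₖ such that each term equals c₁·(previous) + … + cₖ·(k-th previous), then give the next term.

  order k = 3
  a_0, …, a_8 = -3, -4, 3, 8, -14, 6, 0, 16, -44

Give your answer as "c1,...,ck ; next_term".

-2,-2,-2 ; 56

  a_3 = -2·3 + -2·-4 + -2·-3 = 8
  a_4 = -2·8 + -2·3 + -2·-4 = -14
  a_5 = -2·-14 + -2·8 + -2·3 = 6
  a_6 = -2·6 + -2·-14 + -2·8 = 0
  a_7 = -2·0 + -2·6 + -2·-14 = 16
  a_8 = -2·16 + -2·0 + -2·6 = -44
  a_9 = -2·-44 + -2·16 + -2·0 = 56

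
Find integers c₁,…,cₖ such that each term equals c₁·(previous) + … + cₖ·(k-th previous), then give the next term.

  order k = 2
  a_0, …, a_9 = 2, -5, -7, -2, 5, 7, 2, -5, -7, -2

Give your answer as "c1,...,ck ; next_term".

1,-1 ; 5

  a_2 = 1·-5 + -1·2 = -7
  a_3 = 1·-7 + -1·-5 = -2
  a_4 = 1·-2 + -1·-7 = 5
  a_5 = 1·5 + -1·-2 = 7
  a_6 = 1·7 + -1·5 = 2
  a_7 = 1·2 + -1·7 = -5
  a_8 = 1·-5 + -1·2 = -7
  a_9 = 1·-7 + -1·-5 = -2
  a_10 = 1·-2 + -1·-7 = 5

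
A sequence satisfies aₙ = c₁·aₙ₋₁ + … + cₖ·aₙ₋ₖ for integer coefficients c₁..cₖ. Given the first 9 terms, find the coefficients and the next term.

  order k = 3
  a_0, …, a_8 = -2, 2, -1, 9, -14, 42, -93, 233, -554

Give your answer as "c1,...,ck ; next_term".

-1,3,-1 ; 1346

  a_3 = -1·-1 + 3·2 + -1·-2 = 9
  a_4 = -1·9 + 3·-1 + -1·2 = -14
  a_5 = -1·-14 + 3·9 + -1·-1 = 42
  a_6 = -1·42 + 3·-14 + -1·9 = -93
  a_7 = -1·-93 + 3·42 + -1·-14 = 233
  a_8 = -1·233 + 3·-93 + -1·42 = -554
  a_9 = -1·-554 + 3·233 + -1·-93 = 1346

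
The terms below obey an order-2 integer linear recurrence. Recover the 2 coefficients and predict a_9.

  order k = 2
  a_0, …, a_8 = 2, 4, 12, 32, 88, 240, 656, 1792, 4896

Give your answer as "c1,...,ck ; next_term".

  a_2 = 2·4 + 2·2 = 12
  a_3 = 2·12 + 2·4 = 32
  a_4 = 2·32 + 2·12 = 88
  a_5 = 2·88 + 2·32 = 240
  a_6 = 2·240 + 2·88 = 656
  a_7 = 2·656 + 2·240 = 1792
  a_8 = 2·1792 + 2·656 = 4896
  a_9 = 2·4896 + 2·1792 = 13376

2,2 ; 13376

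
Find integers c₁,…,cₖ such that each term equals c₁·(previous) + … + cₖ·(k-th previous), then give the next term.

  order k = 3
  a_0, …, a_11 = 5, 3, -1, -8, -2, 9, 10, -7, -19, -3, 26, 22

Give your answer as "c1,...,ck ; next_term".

  a_3 = 0·-1 + -1·3 + -1·5 = -8
  a_4 = 0·-8 + -1·-1 + -1·3 = -2
  a_5 = 0·-2 + -1·-8 + -1·-1 = 9
  a_6 = 0·9 + -1·-2 + -1·-8 = 10
  a_7 = 0·10 + -1·9 + -1·-2 = -7
  a_8 = 0·-7 + -1·10 + -1·9 = -19
  a_9 = 0·-19 + -1·-7 + -1·10 = -3
  a_10 = 0·-3 + -1·-19 + -1·-7 = 26
  a_11 = 0·26 + -1·-3 + -1·-19 = 22
  a_12 = 0·22 + -1·26 + -1·-3 = -23

0,-1,-1 ; -23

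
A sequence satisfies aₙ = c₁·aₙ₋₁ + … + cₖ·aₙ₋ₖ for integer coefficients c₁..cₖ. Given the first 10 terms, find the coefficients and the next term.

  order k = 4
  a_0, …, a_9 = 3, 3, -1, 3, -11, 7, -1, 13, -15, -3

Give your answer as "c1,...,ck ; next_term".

  a_4 = -1·3 + -1·-1 + -2·3 + -1·3 = -11
  a_5 = -1·-11 + -1·3 + -2·-1 + -1·3 = 7
  a_6 = -1·7 + -1·-11 + -2·3 + -1·-1 = -1
  a_7 = -1·-1 + -1·7 + -2·-11 + -1·3 = 13
  a_8 = -1·13 + -1·-1 + -2·7 + -1·-11 = -15
  a_9 = -1·-15 + -1·13 + -2·-1 + -1·7 = -3
  a_10 = -1·-3 + -1·-15 + -2·13 + -1·-1 = -7

-1,-1,-2,-1 ; -7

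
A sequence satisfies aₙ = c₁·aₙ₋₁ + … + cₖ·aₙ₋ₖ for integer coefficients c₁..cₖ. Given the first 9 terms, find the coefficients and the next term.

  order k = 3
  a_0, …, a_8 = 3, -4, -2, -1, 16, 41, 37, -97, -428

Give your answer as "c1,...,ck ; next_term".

  a_3 = 2·-2 + -3·-4 + -3·3 = -1
  a_4 = 2·-1 + -3·-2 + -3·-4 = 16
  a_5 = 2·16 + -3·-1 + -3·-2 = 41
  a_6 = 2·41 + -3·16 + -3·-1 = 37
  a_7 = 2·37 + -3·41 + -3·16 = -97
  a_8 = 2·-97 + -3·37 + -3·41 = -428
  a_9 = 2·-428 + -3·-97 + -3·37 = -676

2,-3,-3 ; -676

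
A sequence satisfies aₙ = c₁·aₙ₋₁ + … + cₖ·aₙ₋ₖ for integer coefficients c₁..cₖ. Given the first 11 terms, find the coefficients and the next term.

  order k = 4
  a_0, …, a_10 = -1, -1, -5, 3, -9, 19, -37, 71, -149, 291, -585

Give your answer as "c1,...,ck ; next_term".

0,2,-3,2 ; 1171

  a_4 = 0·3 + 2·-5 + -3·-1 + 2·-1 = -9
  a_5 = 0·-9 + 2·3 + -3·-5 + 2·-1 = 19
  a_6 = 0·19 + 2·-9 + -3·3 + 2·-5 = -37
  a_7 = 0·-37 + 2·19 + -3·-9 + 2·3 = 71
  a_8 = 0·71 + 2·-37 + -3·19 + 2·-9 = -149
  a_9 = 0·-149 + 2·71 + -3·-37 + 2·19 = 291
  a_10 = 0·291 + 2·-149 + -3·71 + 2·-37 = -585
  a_11 = 0·-585 + 2·291 + -3·-149 + 2·71 = 1171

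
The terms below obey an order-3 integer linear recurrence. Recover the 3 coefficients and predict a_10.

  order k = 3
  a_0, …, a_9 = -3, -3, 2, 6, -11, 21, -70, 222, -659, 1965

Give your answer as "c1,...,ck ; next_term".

  a_3 = -3·2 + -1·-3 + -3·-3 = 6
  a_4 = -3·6 + -1·2 + -3·-3 = -11
  a_5 = -3·-11 + -1·6 + -3·2 = 21
  a_6 = -3·21 + -1·-11 + -3·6 = -70
  a_7 = -3·-70 + -1·21 + -3·-11 = 222
  a_8 = -3·222 + -1·-70 + -3·21 = -659
  a_9 = -3·-659 + -1·222 + -3·-70 = 1965
  a_10 = -3·1965 + -1·-659 + -3·222 = -5902

-3,-1,-3 ; -5902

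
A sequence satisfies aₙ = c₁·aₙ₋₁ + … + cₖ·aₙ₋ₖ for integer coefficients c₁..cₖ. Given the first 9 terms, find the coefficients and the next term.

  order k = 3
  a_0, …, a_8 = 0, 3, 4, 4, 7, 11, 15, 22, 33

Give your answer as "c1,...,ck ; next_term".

1,0,1 ; 48

  a_3 = 1·4 + 0·3 + 1·0 = 4
  a_4 = 1·4 + 0·4 + 1·3 = 7
  a_5 = 1·7 + 0·4 + 1·4 = 11
  a_6 = 1·11 + 0·7 + 1·4 = 15
  a_7 = 1·15 + 0·11 + 1·7 = 22
  a_8 = 1·22 + 0·15 + 1·11 = 33
  a_9 = 1·33 + 0·22 + 1·15 = 48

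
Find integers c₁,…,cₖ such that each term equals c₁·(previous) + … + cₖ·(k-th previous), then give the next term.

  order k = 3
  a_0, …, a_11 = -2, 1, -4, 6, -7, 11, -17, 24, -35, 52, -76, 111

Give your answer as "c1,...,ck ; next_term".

-1,0,-1 ; -163

  a_3 = -1·-4 + 0·1 + -1·-2 = 6
  a_4 = -1·6 + 0·-4 + -1·1 = -7
  a_5 = -1·-7 + 0·6 + -1·-4 = 11
  a_6 = -1·11 + 0·-7 + -1·6 = -17
  a_7 = -1·-17 + 0·11 + -1·-7 = 24
  a_8 = -1·24 + 0·-17 + -1·11 = -35
  a_9 = -1·-35 + 0·24 + -1·-17 = 52
  a_10 = -1·52 + 0·-35 + -1·24 = -76
  a_11 = -1·-76 + 0·52 + -1·-35 = 111
  a_12 = -1·111 + 0·-76 + -1·52 = -163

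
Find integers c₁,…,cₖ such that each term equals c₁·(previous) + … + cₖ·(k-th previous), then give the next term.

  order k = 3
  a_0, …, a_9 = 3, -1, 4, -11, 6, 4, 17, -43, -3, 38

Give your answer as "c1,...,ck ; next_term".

  a_3 = -1·4 + -2·-1 + -3·3 = -11
  a_4 = -1·-11 + -2·4 + -3·-1 = 6
  a_5 = -1·6 + -2·-11 + -3·4 = 4
  a_6 = -1·4 + -2·6 + -3·-11 = 17
  a_7 = -1·17 + -2·4 + -3·6 = -43
  a_8 = -1·-43 + -2·17 + -3·4 = -3
  a_9 = -1·-3 + -2·-43 + -3·17 = 38
  a_10 = -1·38 + -2·-3 + -3·-43 = 97

-1,-2,-3 ; 97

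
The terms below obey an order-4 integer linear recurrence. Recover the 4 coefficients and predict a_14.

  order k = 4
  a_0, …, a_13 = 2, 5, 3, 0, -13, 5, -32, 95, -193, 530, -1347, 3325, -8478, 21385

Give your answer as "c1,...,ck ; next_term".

  a_4 = -2·0 + 1·3 + -2·5 + -3·2 = -13
  a_5 = -2·-13 + 1·0 + -2·3 + -3·5 = 5
  a_6 = -2·5 + 1·-13 + -2·0 + -3·3 = -32
  a_7 = -2·-32 + 1·5 + -2·-13 + -3·0 = 95
  a_8 = -2·95 + 1·-32 + -2·5 + -3·-13 = -193
  a_9 = -2·-193 + 1·95 + -2·-32 + -3·5 = 530
  a_10 = -2·530 + 1·-193 + -2·95 + -3·-32 = -1347
  a_11 = -2·-1347 + 1·530 + -2·-193 + -3·95 = 3325
  a_12 = -2·3325 + 1·-1347 + -2·530 + -3·-193 = -8478
  a_13 = -2·-8478 + 1·3325 + -2·-1347 + -3·530 = 21385
  a_14 = -2·21385 + 1·-8478 + -2·3325 + -3·-1347 = -53857

-2,1,-2,-3 ; -53857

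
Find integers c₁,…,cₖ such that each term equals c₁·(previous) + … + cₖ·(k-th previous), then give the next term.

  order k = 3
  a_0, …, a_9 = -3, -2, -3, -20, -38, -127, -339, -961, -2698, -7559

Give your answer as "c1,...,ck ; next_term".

1,4,3 ; -21234

  a_3 = 1·-3 + 4·-2 + 3·-3 = -20
  a_4 = 1·-20 + 4·-3 + 3·-2 = -38
  a_5 = 1·-38 + 4·-20 + 3·-3 = -127
  a_6 = 1·-127 + 4·-38 + 3·-20 = -339
  a_7 = 1·-339 + 4·-127 + 3·-38 = -961
  a_8 = 1·-961 + 4·-339 + 3·-127 = -2698
  a_9 = 1·-2698 + 4·-961 + 3·-339 = -7559
  a_10 = 1·-7559 + 4·-2698 + 3·-961 = -21234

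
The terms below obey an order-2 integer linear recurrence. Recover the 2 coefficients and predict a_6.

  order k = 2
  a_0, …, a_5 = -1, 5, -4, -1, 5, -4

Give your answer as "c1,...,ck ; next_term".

  a_2 = -1·5 + -1·-1 = -4
  a_3 = -1·-4 + -1·5 = -1
  a_4 = -1·-1 + -1·-4 = 5
  a_5 = -1·5 + -1·-1 = -4
  a_6 = -1·-4 + -1·5 = -1

-1,-1 ; -1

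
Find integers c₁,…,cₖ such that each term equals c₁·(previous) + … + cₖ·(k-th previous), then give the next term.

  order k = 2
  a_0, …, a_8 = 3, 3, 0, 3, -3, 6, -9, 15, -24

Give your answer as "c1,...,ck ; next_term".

  a_2 = -1·3 + 1·3 = 0
  a_3 = -1·0 + 1·3 = 3
  a_4 = -1·3 + 1·0 = -3
  a_5 = -1·-3 + 1·3 = 6
  a_6 = -1·6 + 1·-3 = -9
  a_7 = -1·-9 + 1·6 = 15
  a_8 = -1·15 + 1·-9 = -24
  a_9 = -1·-24 + 1·15 = 39

-1,1 ; 39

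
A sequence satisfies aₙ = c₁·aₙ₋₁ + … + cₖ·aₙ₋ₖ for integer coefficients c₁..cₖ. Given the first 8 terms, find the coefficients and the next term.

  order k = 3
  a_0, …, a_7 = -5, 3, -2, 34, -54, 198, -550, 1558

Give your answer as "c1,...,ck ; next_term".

  a_3 = -1·-2 + 4·3 + -4·-5 = 34
  a_4 = -1·34 + 4·-2 + -4·3 = -54
  a_5 = -1·-54 + 4·34 + -4·-2 = 198
  a_6 = -1·198 + 4·-54 + -4·34 = -550
  a_7 = -1·-550 + 4·198 + -4·-54 = 1558
  a_8 = -1·1558 + 4·-550 + -4·198 = -4550

-1,4,-4 ; -4550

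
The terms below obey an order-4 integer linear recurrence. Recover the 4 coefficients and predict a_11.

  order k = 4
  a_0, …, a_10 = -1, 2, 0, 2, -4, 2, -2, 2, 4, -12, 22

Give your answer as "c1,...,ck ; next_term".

  a_4 = -2·2 + -1·0 + -1·2 + -2·-1 = -4
  a_5 = -2·-4 + -1·2 + -1·0 + -2·2 = 2
  a_6 = -2·2 + -1·-4 + -1·2 + -2·0 = -2
  a_7 = -2·-2 + -1·2 + -1·-4 + -2·2 = 2
  a_8 = -2·2 + -1·-2 + -1·2 + -2·-4 = 4
  a_9 = -2·4 + -1·2 + -1·-2 + -2·2 = -12
  a_10 = -2·-12 + -1·4 + -1·2 + -2·-2 = 22
  a_11 = -2·22 + -1·-12 + -1·4 + -2·2 = -40

-2,-1,-1,-2 ; -40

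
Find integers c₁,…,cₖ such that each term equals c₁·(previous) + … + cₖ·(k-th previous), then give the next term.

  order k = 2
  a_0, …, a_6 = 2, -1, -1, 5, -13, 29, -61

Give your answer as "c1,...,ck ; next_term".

-3,-2 ; 125

  a_2 = -3·-1 + -2·2 = -1
  a_3 = -3·-1 + -2·-1 = 5
  a_4 = -3·5 + -2·-1 = -13
  a_5 = -3·-13 + -2·5 = 29
  a_6 = -3·29 + -2·-13 = -61
  a_7 = -3·-61 + -2·29 = 125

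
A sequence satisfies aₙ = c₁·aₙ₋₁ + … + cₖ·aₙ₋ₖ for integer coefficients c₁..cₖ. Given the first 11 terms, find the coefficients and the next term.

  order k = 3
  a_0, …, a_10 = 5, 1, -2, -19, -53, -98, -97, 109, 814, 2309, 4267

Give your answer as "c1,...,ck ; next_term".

3,-3,-2 ; 4246

  a_3 = 3·-2 + -3·1 + -2·5 = -19
  a_4 = 3·-19 + -3·-2 + -2·1 = -53
  a_5 = 3·-53 + -3·-19 + -2·-2 = -98
  a_6 = 3·-98 + -3·-53 + -2·-19 = -97
  a_7 = 3·-97 + -3·-98 + -2·-53 = 109
  a_8 = 3·109 + -3·-97 + -2·-98 = 814
  a_9 = 3·814 + -3·109 + -2·-97 = 2309
  a_10 = 3·2309 + -3·814 + -2·109 = 4267
  a_11 = 3·4267 + -3·2309 + -2·814 = 4246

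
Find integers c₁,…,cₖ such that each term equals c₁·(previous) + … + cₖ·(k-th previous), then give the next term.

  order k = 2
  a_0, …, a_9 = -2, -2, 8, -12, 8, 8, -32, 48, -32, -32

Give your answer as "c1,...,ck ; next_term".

-2,-2 ; 128

  a_2 = -2·-2 + -2·-2 = 8
  a_3 = -2·8 + -2·-2 = -12
  a_4 = -2·-12 + -2·8 = 8
  a_5 = -2·8 + -2·-12 = 8
  a_6 = -2·8 + -2·8 = -32
  a_7 = -2·-32 + -2·8 = 48
  a_8 = -2·48 + -2·-32 = -32
  a_9 = -2·-32 + -2·48 = -32
  a_10 = -2·-32 + -2·-32 = 128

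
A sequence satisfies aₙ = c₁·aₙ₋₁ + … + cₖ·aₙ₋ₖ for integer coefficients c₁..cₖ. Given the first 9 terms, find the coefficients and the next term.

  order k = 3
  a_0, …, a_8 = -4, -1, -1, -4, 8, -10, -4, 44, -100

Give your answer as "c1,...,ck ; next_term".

-2,-2,2 ; 104

  a_3 = -2·-1 + -2·-1 + 2·-4 = -4
  a_4 = -2·-4 + -2·-1 + 2·-1 = 8
  a_5 = -2·8 + -2·-4 + 2·-1 = -10
  a_6 = -2·-10 + -2·8 + 2·-4 = -4
  a_7 = -2·-4 + -2·-10 + 2·8 = 44
  a_8 = -2·44 + -2·-4 + 2·-10 = -100
  a_9 = -2·-100 + -2·44 + 2·-4 = 104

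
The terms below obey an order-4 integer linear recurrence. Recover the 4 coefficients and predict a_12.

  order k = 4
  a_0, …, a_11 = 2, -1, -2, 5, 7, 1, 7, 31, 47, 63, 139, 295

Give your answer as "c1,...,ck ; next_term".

1,0,2,2 ; 515

  a_4 = 1·5 + 0·-2 + 2·-1 + 2·2 = 7
  a_5 = 1·7 + 0·5 + 2·-2 + 2·-1 = 1
  a_6 = 1·1 + 0·7 + 2·5 + 2·-2 = 7
  a_7 = 1·7 + 0·1 + 2·7 + 2·5 = 31
  a_8 = 1·31 + 0·7 + 2·1 + 2·7 = 47
  a_9 = 1·47 + 0·31 + 2·7 + 2·1 = 63
  a_10 = 1·63 + 0·47 + 2·31 + 2·7 = 139
  a_11 = 1·139 + 0·63 + 2·47 + 2·31 = 295
  a_12 = 1·295 + 0·139 + 2·63 + 2·47 = 515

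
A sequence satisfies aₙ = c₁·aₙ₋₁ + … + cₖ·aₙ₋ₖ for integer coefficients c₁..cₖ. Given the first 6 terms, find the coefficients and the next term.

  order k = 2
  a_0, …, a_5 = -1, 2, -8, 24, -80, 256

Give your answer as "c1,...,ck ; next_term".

-2,4 ; -832

  a_2 = -2·2 + 4·-1 = -8
  a_3 = -2·-8 + 4·2 = 24
  a_4 = -2·24 + 4·-8 = -80
  a_5 = -2·-80 + 4·24 = 256
  a_6 = -2·256 + 4·-80 = -832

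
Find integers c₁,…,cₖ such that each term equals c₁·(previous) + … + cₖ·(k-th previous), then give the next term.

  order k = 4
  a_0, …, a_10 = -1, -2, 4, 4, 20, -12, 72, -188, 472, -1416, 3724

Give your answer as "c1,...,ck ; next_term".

-1,4,-3,-2 ; -10428

  a_4 = -1·4 + 4·4 + -3·-2 + -2·-1 = 20
  a_5 = -1·20 + 4·4 + -3·4 + -2·-2 = -12
  a_6 = -1·-12 + 4·20 + -3·4 + -2·4 = 72
  a_7 = -1·72 + 4·-12 + -3·20 + -2·4 = -188
  a_8 = -1·-188 + 4·72 + -3·-12 + -2·20 = 472
  a_9 = -1·472 + 4·-188 + -3·72 + -2·-12 = -1416
  a_10 = -1·-1416 + 4·472 + -3·-188 + -2·72 = 3724
  a_11 = -1·3724 + 4·-1416 + -3·472 + -2·-188 = -10428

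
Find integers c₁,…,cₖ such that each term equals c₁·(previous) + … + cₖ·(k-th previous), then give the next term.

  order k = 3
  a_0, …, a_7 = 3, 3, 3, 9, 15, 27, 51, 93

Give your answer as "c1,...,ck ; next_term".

  a_3 = 1·3 + 1·3 + 1·3 = 9
  a_4 = 1·9 + 1·3 + 1·3 = 15
  a_5 = 1·15 + 1·9 + 1·3 = 27
  a_6 = 1·27 + 1·15 + 1·9 = 51
  a_7 = 1·51 + 1·27 + 1·15 = 93
  a_8 = 1·93 + 1·51 + 1·27 = 171

1,1,1 ; 171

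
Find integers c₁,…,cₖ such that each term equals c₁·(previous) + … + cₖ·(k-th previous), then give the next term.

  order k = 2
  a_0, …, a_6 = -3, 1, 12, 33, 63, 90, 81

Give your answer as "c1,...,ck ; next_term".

  a_2 = 3·1 + -3·-3 = 12
  a_3 = 3·12 + -3·1 = 33
  a_4 = 3·33 + -3·12 = 63
  a_5 = 3·63 + -3·33 = 90
  a_6 = 3·90 + -3·63 = 81
  a_7 = 3·81 + -3·90 = -27

3,-3 ; -27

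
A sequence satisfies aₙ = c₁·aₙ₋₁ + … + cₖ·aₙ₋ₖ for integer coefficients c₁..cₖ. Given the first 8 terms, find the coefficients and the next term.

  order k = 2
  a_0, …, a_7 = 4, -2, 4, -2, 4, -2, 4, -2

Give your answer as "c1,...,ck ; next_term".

  a_2 = 0·-2 + 1·4 = 4
  a_3 = 0·4 + 1·-2 = -2
  a_4 = 0·-2 + 1·4 = 4
  a_5 = 0·4 + 1·-2 = -2
  a_6 = 0·-2 + 1·4 = 4
  a_7 = 0·4 + 1·-2 = -2
  a_8 = 0·-2 + 1·4 = 4

0,1 ; 4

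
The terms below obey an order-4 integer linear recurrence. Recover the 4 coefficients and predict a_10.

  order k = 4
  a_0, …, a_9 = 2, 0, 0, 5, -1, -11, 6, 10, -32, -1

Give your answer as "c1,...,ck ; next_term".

1,-2,3,-3 ; 75

  a_4 = 1·5 + -2·0 + 3·0 + -3·2 = -1
  a_5 = 1·-1 + -2·5 + 3·0 + -3·0 = -11
  a_6 = 1·-11 + -2·-1 + 3·5 + -3·0 = 6
  a_7 = 1·6 + -2·-11 + 3·-1 + -3·5 = 10
  a_8 = 1·10 + -2·6 + 3·-11 + -3·-1 = -32
  a_9 = 1·-32 + -2·10 + 3·6 + -3·-11 = -1
  a_10 = 1·-1 + -2·-32 + 3·10 + -3·6 = 75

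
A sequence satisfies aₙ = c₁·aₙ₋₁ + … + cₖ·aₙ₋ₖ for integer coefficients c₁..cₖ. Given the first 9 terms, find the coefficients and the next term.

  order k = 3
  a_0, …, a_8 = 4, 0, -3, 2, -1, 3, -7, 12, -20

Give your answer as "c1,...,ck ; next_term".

-2,-1,-1 ; 35

  a_3 = -2·-3 + -1·0 + -1·4 = 2
  a_4 = -2·2 + -1·-3 + -1·0 = -1
  a_5 = -2·-1 + -1·2 + -1·-3 = 3
  a_6 = -2·3 + -1·-1 + -1·2 = -7
  a_7 = -2·-7 + -1·3 + -1·-1 = 12
  a_8 = -2·12 + -1·-7 + -1·3 = -20
  a_9 = -2·-20 + -1·12 + -1·-7 = 35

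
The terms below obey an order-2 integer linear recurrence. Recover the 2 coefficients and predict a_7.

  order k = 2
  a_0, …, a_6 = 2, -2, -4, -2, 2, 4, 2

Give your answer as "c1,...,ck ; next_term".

  a_2 = 1·-2 + -1·2 = -4
  a_3 = 1·-4 + -1·-2 = -2
  a_4 = 1·-2 + -1·-4 = 2
  a_5 = 1·2 + -1·-2 = 4
  a_6 = 1·4 + -1·2 = 2
  a_7 = 1·2 + -1·4 = -2

1,-1 ; -2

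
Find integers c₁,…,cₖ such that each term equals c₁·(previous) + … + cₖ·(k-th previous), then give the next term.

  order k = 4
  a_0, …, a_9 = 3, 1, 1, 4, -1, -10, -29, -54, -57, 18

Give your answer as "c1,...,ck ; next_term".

  a_4 = 2·4 + -1·1 + -2·1 + -2·3 = -1
  a_5 = 2·-1 + -1·4 + -2·1 + -2·1 = -10
  a_6 = 2·-10 + -1·-1 + -2·4 + -2·1 = -29
  a_7 = 2·-29 + -1·-10 + -2·-1 + -2·4 = -54
  a_8 = 2·-54 + -1·-29 + -2·-10 + -2·-1 = -57
  a_9 = 2·-57 + -1·-54 + -2·-29 + -2·-10 = 18
  a_10 = 2·18 + -1·-57 + -2·-54 + -2·-29 = 259

2,-1,-2,-2 ; 259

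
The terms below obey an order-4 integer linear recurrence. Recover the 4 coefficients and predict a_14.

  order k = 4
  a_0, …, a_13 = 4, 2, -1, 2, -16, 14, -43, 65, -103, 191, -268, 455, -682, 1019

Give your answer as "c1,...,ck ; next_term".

-1,2,0,-3 ; -1579

  a_4 = -1·2 + 2·-1 + 0·2 + -3·4 = -16
  a_5 = -1·-16 + 2·2 + 0·-1 + -3·2 = 14
  a_6 = -1·14 + 2·-16 + 0·2 + -3·-1 = -43
  a_7 = -1·-43 + 2·14 + 0·-16 + -3·2 = 65
  a_8 = -1·65 + 2·-43 + 0·14 + -3·-16 = -103
  a_9 = -1·-103 + 2·65 + 0·-43 + -3·14 = 191
  a_10 = -1·191 + 2·-103 + 0·65 + -3·-43 = -268
  a_11 = -1·-268 + 2·191 + 0·-103 + -3·65 = 455
  a_12 = -1·455 + 2·-268 + 0·191 + -3·-103 = -682
  a_13 = -1·-682 + 2·455 + 0·-268 + -3·191 = 1019
  a_14 = -1·1019 + 2·-682 + 0·455 + -3·-268 = -1579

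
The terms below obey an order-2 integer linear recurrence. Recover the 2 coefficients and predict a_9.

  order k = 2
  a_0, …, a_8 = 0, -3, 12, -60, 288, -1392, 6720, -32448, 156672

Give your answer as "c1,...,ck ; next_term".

  a_2 = -4·-3 + 4·0 = 12
  a_3 = -4·12 + 4·-3 = -60
  a_4 = -4·-60 + 4·12 = 288
  a_5 = -4·288 + 4·-60 = -1392
  a_6 = -4·-1392 + 4·288 = 6720
  a_7 = -4·6720 + 4·-1392 = -32448
  a_8 = -4·-32448 + 4·6720 = 156672
  a_9 = -4·156672 + 4·-32448 = -756480

-4,4 ; -756480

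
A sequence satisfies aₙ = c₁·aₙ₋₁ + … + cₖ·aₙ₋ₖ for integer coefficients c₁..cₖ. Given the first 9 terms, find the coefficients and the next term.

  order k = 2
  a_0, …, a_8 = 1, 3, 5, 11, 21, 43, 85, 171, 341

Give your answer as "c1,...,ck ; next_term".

1,2 ; 683

  a_2 = 1·3 + 2·1 = 5
  a_3 = 1·5 + 2·3 = 11
  a_4 = 1·11 + 2·5 = 21
  a_5 = 1·21 + 2·11 = 43
  a_6 = 1·43 + 2·21 = 85
  a_7 = 1·85 + 2·43 = 171
  a_8 = 1·171 + 2·85 = 341
  a_9 = 1·341 + 2·171 = 683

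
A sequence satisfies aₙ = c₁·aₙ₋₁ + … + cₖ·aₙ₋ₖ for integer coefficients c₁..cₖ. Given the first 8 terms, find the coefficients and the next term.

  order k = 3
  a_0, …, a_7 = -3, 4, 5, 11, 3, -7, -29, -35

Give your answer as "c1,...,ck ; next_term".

  a_3 = 1·5 + 0·4 + -2·-3 = 11
  a_4 = 1·11 + 0·5 + -2·4 = 3
  a_5 = 1·3 + 0·11 + -2·5 = -7
  a_6 = 1·-7 + 0·3 + -2·11 = -29
  a_7 = 1·-29 + 0·-7 + -2·3 = -35
  a_8 = 1·-35 + 0·-29 + -2·-7 = -21

1,0,-2 ; -21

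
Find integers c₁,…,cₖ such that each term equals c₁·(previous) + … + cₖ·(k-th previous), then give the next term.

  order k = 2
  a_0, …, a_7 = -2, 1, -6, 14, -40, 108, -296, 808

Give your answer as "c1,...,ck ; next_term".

  a_2 = -2·1 + 2·-2 = -6
  a_3 = -2·-6 + 2·1 = 14
  a_4 = -2·14 + 2·-6 = -40
  a_5 = -2·-40 + 2·14 = 108
  a_6 = -2·108 + 2·-40 = -296
  a_7 = -2·-296 + 2·108 = 808
  a_8 = -2·808 + 2·-296 = -2208

-2,2 ; -2208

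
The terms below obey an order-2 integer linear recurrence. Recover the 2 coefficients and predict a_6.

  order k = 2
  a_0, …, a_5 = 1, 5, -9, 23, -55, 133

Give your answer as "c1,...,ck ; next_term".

  a_2 = -2·5 + 1·1 = -9
  a_3 = -2·-9 + 1·5 = 23
  a_4 = -2·23 + 1·-9 = -55
  a_5 = -2·-55 + 1·23 = 133
  a_6 = -2·133 + 1·-55 = -321

-2,1 ; -321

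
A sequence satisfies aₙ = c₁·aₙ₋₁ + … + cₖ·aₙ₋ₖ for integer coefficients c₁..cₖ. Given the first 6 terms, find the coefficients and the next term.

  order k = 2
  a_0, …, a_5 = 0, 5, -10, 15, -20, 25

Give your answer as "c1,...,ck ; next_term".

-2,-1 ; -30

  a_2 = -2·5 + -1·0 = -10
  a_3 = -2·-10 + -1·5 = 15
  a_4 = -2·15 + -1·-10 = -20
  a_5 = -2·-20 + -1·15 = 25
  a_6 = -2·25 + -1·-20 = -30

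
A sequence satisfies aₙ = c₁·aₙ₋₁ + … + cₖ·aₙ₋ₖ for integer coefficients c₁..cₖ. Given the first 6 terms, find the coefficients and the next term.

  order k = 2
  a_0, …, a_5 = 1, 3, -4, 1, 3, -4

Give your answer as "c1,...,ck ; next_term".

-1,-1 ; 1

  a_2 = -1·3 + -1·1 = -4
  a_3 = -1·-4 + -1·3 = 1
  a_4 = -1·1 + -1·-4 = 3
  a_5 = -1·3 + -1·1 = -4
  a_6 = -1·-4 + -1·3 = 1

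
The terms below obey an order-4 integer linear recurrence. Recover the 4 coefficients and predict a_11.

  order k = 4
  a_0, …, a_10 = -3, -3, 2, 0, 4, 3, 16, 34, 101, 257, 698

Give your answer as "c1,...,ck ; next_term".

2,2,-1,1 ; 1843

  a_4 = 2·0 + 2·2 + -1·-3 + 1·-3 = 4
  a_5 = 2·4 + 2·0 + -1·2 + 1·-3 = 3
  a_6 = 2·3 + 2·4 + -1·0 + 1·2 = 16
  a_7 = 2·16 + 2·3 + -1·4 + 1·0 = 34
  a_8 = 2·34 + 2·16 + -1·3 + 1·4 = 101
  a_9 = 2·101 + 2·34 + -1·16 + 1·3 = 257
  a_10 = 2·257 + 2·101 + -1·34 + 1·16 = 698
  a_11 = 2·698 + 2·257 + -1·101 + 1·34 = 1843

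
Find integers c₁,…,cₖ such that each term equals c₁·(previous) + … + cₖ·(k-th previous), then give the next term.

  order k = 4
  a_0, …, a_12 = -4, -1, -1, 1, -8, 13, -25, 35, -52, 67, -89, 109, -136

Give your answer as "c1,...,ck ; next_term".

-2,0,2,1 ; 161

  a_4 = -2·1 + 0·-1 + 2·-1 + 1·-4 = -8
  a_5 = -2·-8 + 0·1 + 2·-1 + 1·-1 = 13
  a_6 = -2·13 + 0·-8 + 2·1 + 1·-1 = -25
  a_7 = -2·-25 + 0·13 + 2·-8 + 1·1 = 35
  a_8 = -2·35 + 0·-25 + 2·13 + 1·-8 = -52
  a_9 = -2·-52 + 0·35 + 2·-25 + 1·13 = 67
  a_10 = -2·67 + 0·-52 + 2·35 + 1·-25 = -89
  a_11 = -2·-89 + 0·67 + 2·-52 + 1·35 = 109
  a_12 = -2·109 + 0·-89 + 2·67 + 1·-52 = -136
  a_13 = -2·-136 + 0·109 + 2·-89 + 1·67 = 161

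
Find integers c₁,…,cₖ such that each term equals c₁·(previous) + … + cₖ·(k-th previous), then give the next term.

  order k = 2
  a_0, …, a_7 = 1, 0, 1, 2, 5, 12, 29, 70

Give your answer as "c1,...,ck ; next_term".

  a_2 = 2·0 + 1·1 = 1
  a_3 = 2·1 + 1·0 = 2
  a_4 = 2·2 + 1·1 = 5
  a_5 = 2·5 + 1·2 = 12
  a_6 = 2·12 + 1·5 = 29
  a_7 = 2·29 + 1·12 = 70
  a_8 = 2·70 + 1·29 = 169

2,1 ; 169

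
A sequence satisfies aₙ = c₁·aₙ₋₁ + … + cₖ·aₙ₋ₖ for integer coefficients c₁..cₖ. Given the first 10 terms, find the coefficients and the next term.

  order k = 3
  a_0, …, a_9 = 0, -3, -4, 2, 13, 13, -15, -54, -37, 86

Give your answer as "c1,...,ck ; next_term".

  a_3 = 1·-4 + -2·-3 + -1·0 = 2
  a_4 = 1·2 + -2·-4 + -1·-3 = 13
  a_5 = 1·13 + -2·2 + -1·-4 = 13
  a_6 = 1·13 + -2·13 + -1·2 = -15
  a_7 = 1·-15 + -2·13 + -1·13 = -54
  a_8 = 1·-54 + -2·-15 + -1·13 = -37
  a_9 = 1·-37 + -2·-54 + -1·-15 = 86
  a_10 = 1·86 + -2·-37 + -1·-54 = 214

1,-2,-1 ; 214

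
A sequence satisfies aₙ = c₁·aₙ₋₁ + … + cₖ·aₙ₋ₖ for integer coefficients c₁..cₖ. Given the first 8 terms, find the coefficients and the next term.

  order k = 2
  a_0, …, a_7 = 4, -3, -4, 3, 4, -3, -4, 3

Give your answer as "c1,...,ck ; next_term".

  a_2 = 0·-3 + -1·4 = -4
  a_3 = 0·-4 + -1·-3 = 3
  a_4 = 0·3 + -1·-4 = 4
  a_5 = 0·4 + -1·3 = -3
  a_6 = 0·-3 + -1·4 = -4
  a_7 = 0·-4 + -1·-3 = 3
  a_8 = 0·3 + -1·-4 = 4

0,-1 ; 4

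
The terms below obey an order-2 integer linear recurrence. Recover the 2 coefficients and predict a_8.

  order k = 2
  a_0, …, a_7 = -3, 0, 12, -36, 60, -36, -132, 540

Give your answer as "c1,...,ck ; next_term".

-3,-4 ; -1092

  a_2 = -3·0 + -4·-3 = 12
  a_3 = -3·12 + -4·0 = -36
  a_4 = -3·-36 + -4·12 = 60
  a_5 = -3·60 + -4·-36 = -36
  a_6 = -3·-36 + -4·60 = -132
  a_7 = -3·-132 + -4·-36 = 540
  a_8 = -3·540 + -4·-132 = -1092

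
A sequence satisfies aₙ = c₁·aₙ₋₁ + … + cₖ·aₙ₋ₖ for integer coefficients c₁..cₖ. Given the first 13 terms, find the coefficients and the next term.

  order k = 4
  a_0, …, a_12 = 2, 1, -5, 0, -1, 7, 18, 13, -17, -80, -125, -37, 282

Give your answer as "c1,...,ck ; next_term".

1,-1,-2,-2 ; 729

  a_4 = 1·0 + -1·-5 + -2·1 + -2·2 = -1
  a_5 = 1·-1 + -1·0 + -2·-5 + -2·1 = 7
  a_6 = 1·7 + -1·-1 + -2·0 + -2·-5 = 18
  a_7 = 1·18 + -1·7 + -2·-1 + -2·0 = 13
  a_8 = 1·13 + -1·18 + -2·7 + -2·-1 = -17
  a_9 = 1·-17 + -1·13 + -2·18 + -2·7 = -80
  a_10 = 1·-80 + -1·-17 + -2·13 + -2·18 = -125
  a_11 = 1·-125 + -1·-80 + -2·-17 + -2·13 = -37
  a_12 = 1·-37 + -1·-125 + -2·-80 + -2·-17 = 282
  a_13 = 1·282 + -1·-37 + -2·-125 + -2·-80 = 729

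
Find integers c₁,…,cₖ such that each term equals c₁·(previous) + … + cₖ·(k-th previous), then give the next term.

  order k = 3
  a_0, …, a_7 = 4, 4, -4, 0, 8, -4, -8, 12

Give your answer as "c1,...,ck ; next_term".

  a_3 = 0·-4 + -1·4 + 1·4 = 0
  a_4 = 0·0 + -1·-4 + 1·4 = 8
  a_5 = 0·8 + -1·0 + 1·-4 = -4
  a_6 = 0·-4 + -1·8 + 1·0 = -8
  a_7 = 0·-8 + -1·-4 + 1·8 = 12
  a_8 = 0·12 + -1·-8 + 1·-4 = 4

0,-1,1 ; 4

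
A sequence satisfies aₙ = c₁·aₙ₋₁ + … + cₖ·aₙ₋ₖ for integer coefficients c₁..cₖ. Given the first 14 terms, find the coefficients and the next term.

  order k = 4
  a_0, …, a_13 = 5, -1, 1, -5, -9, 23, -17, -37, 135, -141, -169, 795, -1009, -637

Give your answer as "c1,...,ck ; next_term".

  a_4 = -1·-5 + -2·1 + 2·-1 + -2·5 = -9
  a_5 = -1·-9 + -2·-5 + 2·1 + -2·-1 = 23
  a_6 = -1·23 + -2·-9 + 2·-5 + -2·1 = -17
  a_7 = -1·-17 + -2·23 + 2·-9 + -2·-5 = -37
  a_8 = -1·-37 + -2·-17 + 2·23 + -2·-9 = 135
  a_9 = -1·135 + -2·-37 + 2·-17 + -2·23 = -141
  a_10 = -1·-141 + -2·135 + 2·-37 + -2·-17 = -169
  a_11 = -1·-169 + -2·-141 + 2·135 + -2·-37 = 795
  a_12 = -1·795 + -2·-169 + 2·-141 + -2·135 = -1009
  a_13 = -1·-1009 + -2·795 + 2·-169 + -2·-141 = -637
  a_14 = -1·-637 + -2·-1009 + 2·795 + -2·-169 = 4583

-1,-2,2,-2 ; 4583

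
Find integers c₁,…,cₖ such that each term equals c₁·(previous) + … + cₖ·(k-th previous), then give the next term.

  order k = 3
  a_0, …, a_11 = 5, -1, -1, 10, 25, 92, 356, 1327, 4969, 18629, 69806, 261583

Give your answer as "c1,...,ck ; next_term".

  a_3 = 3·-1 + 2·-1 + 3·5 = 10
  a_4 = 3·10 + 2·-1 + 3·-1 = 25
  a_5 = 3·25 + 2·10 + 3·-1 = 92
  a_6 = 3·92 + 2·25 + 3·10 = 356
  a_7 = 3·356 + 2·92 + 3·25 = 1327
  a_8 = 3·1327 + 2·356 + 3·92 = 4969
  a_9 = 3·4969 + 2·1327 + 3·356 = 18629
  a_10 = 3·18629 + 2·4969 + 3·1327 = 69806
  a_11 = 3·69806 + 2·18629 + 3·4969 = 261583
  a_12 = 3·261583 + 2·69806 + 3·18629 = 980248

3,2,3 ; 980248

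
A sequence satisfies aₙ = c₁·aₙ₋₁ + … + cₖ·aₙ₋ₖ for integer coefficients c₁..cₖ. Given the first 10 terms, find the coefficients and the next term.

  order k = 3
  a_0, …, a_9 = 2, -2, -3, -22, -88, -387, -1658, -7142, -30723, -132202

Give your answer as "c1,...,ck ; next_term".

4,2,-3 ; -568828

  a_3 = 4·-3 + 2·-2 + -3·2 = -22
  a_4 = 4·-22 + 2·-3 + -3·-2 = -88
  a_5 = 4·-88 + 2·-22 + -3·-3 = -387
  a_6 = 4·-387 + 2·-88 + -3·-22 = -1658
  a_7 = 4·-1658 + 2·-387 + -3·-88 = -7142
  a_8 = 4·-7142 + 2·-1658 + -3·-387 = -30723
  a_9 = 4·-30723 + 2·-7142 + -3·-1658 = -132202
  a_10 = 4·-132202 + 2·-30723 + -3·-7142 = -568828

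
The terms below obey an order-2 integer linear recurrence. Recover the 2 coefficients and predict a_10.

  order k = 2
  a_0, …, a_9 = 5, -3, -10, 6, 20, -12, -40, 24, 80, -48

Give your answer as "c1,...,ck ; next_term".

  a_2 = 0·-3 + -2·5 = -10
  a_3 = 0·-10 + -2·-3 = 6
  a_4 = 0·6 + -2·-10 = 20
  a_5 = 0·20 + -2·6 = -12
  a_6 = 0·-12 + -2·20 = -40
  a_7 = 0·-40 + -2·-12 = 24
  a_8 = 0·24 + -2·-40 = 80
  a_9 = 0·80 + -2·24 = -48
  a_10 = 0·-48 + -2·80 = -160

0,-2 ; -160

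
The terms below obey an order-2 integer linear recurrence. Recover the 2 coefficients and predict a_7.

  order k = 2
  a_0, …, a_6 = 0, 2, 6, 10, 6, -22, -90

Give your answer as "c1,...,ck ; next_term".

  a_2 = 3·2 + -4·0 = 6
  a_3 = 3·6 + -4·2 = 10
  a_4 = 3·10 + -4·6 = 6
  a_5 = 3·6 + -4·10 = -22
  a_6 = 3·-22 + -4·6 = -90
  a_7 = 3·-90 + -4·-22 = -182

3,-4 ; -182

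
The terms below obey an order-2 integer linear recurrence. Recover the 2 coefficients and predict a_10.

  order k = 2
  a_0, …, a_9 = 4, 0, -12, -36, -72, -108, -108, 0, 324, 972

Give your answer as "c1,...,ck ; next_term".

3,-3 ; 1944

  a_2 = 3·0 + -3·4 = -12
  a_3 = 3·-12 + -3·0 = -36
  a_4 = 3·-36 + -3·-12 = -72
  a_5 = 3·-72 + -3·-36 = -108
  a_6 = 3·-108 + -3·-72 = -108
  a_7 = 3·-108 + -3·-108 = 0
  a_8 = 3·0 + -3·-108 = 324
  a_9 = 3·324 + -3·0 = 972
  a_10 = 3·972 + -3·324 = 1944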